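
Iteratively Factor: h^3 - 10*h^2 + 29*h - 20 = (h - 4)*(h^2 - 6*h + 5) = (h - 4)*(h - 1)*(h - 5)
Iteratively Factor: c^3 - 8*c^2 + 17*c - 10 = (c - 1)*(c^2 - 7*c + 10) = (c - 2)*(c - 1)*(c - 5)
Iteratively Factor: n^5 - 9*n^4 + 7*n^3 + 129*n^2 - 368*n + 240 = (n - 5)*(n^4 - 4*n^3 - 13*n^2 + 64*n - 48) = (n - 5)*(n - 4)*(n^3 - 13*n + 12) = (n - 5)*(n - 4)*(n - 3)*(n^2 + 3*n - 4) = (n - 5)*(n - 4)*(n - 3)*(n - 1)*(n + 4)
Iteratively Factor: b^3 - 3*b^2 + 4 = (b - 2)*(b^2 - b - 2) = (b - 2)^2*(b + 1)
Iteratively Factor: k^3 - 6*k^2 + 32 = (k - 4)*(k^2 - 2*k - 8) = (k - 4)^2*(k + 2)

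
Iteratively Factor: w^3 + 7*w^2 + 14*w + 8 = (w + 1)*(w^2 + 6*w + 8) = (w + 1)*(w + 4)*(w + 2)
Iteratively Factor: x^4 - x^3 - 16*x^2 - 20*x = (x + 2)*(x^3 - 3*x^2 - 10*x) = x*(x + 2)*(x^2 - 3*x - 10) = x*(x - 5)*(x + 2)*(x + 2)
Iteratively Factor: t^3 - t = (t - 1)*(t^2 + t) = t*(t - 1)*(t + 1)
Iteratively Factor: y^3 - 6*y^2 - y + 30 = (y - 5)*(y^2 - y - 6) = (y - 5)*(y + 2)*(y - 3)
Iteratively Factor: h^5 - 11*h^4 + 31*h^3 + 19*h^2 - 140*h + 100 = (h - 1)*(h^4 - 10*h^3 + 21*h^2 + 40*h - 100) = (h - 1)*(h + 2)*(h^3 - 12*h^2 + 45*h - 50) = (h - 5)*(h - 1)*(h + 2)*(h^2 - 7*h + 10) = (h - 5)^2*(h - 1)*(h + 2)*(h - 2)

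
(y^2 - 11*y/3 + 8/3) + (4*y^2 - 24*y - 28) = 5*y^2 - 83*y/3 - 76/3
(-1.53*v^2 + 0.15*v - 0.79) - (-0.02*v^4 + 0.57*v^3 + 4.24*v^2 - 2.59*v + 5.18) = 0.02*v^4 - 0.57*v^3 - 5.77*v^2 + 2.74*v - 5.97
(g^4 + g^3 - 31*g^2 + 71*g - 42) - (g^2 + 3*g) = g^4 + g^3 - 32*g^2 + 68*g - 42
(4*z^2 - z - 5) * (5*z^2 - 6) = 20*z^4 - 5*z^3 - 49*z^2 + 6*z + 30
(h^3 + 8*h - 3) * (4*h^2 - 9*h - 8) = 4*h^5 - 9*h^4 + 24*h^3 - 84*h^2 - 37*h + 24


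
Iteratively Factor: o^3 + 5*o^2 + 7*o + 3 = (o + 1)*(o^2 + 4*o + 3) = (o + 1)^2*(o + 3)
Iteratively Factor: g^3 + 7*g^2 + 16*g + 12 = (g + 3)*(g^2 + 4*g + 4) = (g + 2)*(g + 3)*(g + 2)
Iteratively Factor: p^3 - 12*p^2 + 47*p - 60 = (p - 4)*(p^2 - 8*p + 15) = (p - 4)*(p - 3)*(p - 5)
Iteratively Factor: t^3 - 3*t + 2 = (t - 1)*(t^2 + t - 2) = (t - 1)*(t + 2)*(t - 1)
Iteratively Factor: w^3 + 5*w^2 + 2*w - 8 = (w - 1)*(w^2 + 6*w + 8) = (w - 1)*(w + 4)*(w + 2)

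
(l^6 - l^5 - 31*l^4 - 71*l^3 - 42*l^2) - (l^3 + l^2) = l^6 - l^5 - 31*l^4 - 72*l^3 - 43*l^2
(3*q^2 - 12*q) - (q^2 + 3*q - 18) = 2*q^2 - 15*q + 18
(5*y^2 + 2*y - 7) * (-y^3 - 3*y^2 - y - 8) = -5*y^5 - 17*y^4 - 4*y^3 - 21*y^2 - 9*y + 56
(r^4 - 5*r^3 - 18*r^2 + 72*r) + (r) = r^4 - 5*r^3 - 18*r^2 + 73*r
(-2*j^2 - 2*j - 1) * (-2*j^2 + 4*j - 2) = 4*j^4 - 4*j^3 - 2*j^2 + 2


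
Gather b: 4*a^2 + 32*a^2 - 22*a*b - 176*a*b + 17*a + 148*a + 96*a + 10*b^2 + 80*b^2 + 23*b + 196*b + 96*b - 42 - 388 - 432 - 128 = 36*a^2 + 261*a + 90*b^2 + b*(315 - 198*a) - 990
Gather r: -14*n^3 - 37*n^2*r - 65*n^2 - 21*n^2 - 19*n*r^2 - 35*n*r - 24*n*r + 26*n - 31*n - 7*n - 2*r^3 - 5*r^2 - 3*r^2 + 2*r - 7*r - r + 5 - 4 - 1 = -14*n^3 - 86*n^2 - 12*n - 2*r^3 + r^2*(-19*n - 8) + r*(-37*n^2 - 59*n - 6)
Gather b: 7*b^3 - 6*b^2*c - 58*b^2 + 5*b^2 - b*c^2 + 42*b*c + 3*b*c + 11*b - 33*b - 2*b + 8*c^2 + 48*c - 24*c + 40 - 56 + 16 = 7*b^3 + b^2*(-6*c - 53) + b*(-c^2 + 45*c - 24) + 8*c^2 + 24*c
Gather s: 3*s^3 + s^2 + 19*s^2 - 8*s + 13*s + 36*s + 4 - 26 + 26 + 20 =3*s^3 + 20*s^2 + 41*s + 24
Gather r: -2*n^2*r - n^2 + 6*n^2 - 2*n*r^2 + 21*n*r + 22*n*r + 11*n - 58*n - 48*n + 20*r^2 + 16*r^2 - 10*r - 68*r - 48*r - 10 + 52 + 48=5*n^2 - 95*n + r^2*(36 - 2*n) + r*(-2*n^2 + 43*n - 126) + 90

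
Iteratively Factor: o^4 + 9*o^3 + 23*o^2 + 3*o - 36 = (o + 3)*(o^3 + 6*o^2 + 5*o - 12) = (o + 3)^2*(o^2 + 3*o - 4) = (o - 1)*(o + 3)^2*(o + 4)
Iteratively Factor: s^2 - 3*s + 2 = (s - 1)*(s - 2)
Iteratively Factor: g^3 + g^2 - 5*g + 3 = (g - 1)*(g^2 + 2*g - 3) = (g - 1)*(g + 3)*(g - 1)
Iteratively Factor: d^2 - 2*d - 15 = (d - 5)*(d + 3)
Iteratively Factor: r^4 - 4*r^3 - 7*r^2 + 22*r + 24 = (r - 3)*(r^3 - r^2 - 10*r - 8) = (r - 3)*(r + 1)*(r^2 - 2*r - 8) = (r - 4)*(r - 3)*(r + 1)*(r + 2)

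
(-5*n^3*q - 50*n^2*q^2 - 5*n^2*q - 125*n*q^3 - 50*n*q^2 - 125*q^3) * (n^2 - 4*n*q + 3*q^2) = -5*n^5*q - 30*n^4*q^2 - 5*n^4*q + 60*n^3*q^3 - 30*n^3*q^2 + 350*n^2*q^4 + 60*n^2*q^3 - 375*n*q^5 + 350*n*q^4 - 375*q^5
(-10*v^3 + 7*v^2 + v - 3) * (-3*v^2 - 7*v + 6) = 30*v^5 + 49*v^4 - 112*v^3 + 44*v^2 + 27*v - 18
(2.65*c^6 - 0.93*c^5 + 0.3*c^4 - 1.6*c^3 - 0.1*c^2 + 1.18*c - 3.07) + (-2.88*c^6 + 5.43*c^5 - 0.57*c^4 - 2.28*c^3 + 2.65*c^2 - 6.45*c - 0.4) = -0.23*c^6 + 4.5*c^5 - 0.27*c^4 - 3.88*c^3 + 2.55*c^2 - 5.27*c - 3.47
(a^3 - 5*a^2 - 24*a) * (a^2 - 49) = a^5 - 5*a^4 - 73*a^3 + 245*a^2 + 1176*a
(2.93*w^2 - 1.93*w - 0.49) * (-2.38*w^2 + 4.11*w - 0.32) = -6.9734*w^4 + 16.6357*w^3 - 7.7037*w^2 - 1.3963*w + 0.1568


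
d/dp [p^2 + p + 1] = 2*p + 1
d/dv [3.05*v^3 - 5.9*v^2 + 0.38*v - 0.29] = 9.15*v^2 - 11.8*v + 0.38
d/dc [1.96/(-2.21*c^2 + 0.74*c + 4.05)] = (8.6632*c - 1.4504)/(-2.21*c^2 + 0.74*c + 4.05)^2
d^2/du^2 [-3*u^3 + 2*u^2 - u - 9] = 4 - 18*u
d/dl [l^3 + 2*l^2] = l*(3*l + 4)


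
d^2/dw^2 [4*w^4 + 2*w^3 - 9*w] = 12*w*(4*w + 1)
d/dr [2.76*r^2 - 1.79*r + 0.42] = 5.52*r - 1.79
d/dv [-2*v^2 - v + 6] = -4*v - 1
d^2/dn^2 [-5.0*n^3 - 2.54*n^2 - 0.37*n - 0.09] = -30.0*n - 5.08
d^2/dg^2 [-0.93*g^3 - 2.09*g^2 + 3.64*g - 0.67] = -5.58*g - 4.18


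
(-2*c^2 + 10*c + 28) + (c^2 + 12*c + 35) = -c^2 + 22*c + 63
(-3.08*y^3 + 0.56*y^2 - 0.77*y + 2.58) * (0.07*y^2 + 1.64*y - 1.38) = -0.2156*y^5 - 5.012*y^4 + 5.1149*y^3 - 1.855*y^2 + 5.2938*y - 3.5604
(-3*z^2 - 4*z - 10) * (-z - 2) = 3*z^3 + 10*z^2 + 18*z + 20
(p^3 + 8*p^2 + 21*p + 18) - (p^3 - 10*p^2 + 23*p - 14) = 18*p^2 - 2*p + 32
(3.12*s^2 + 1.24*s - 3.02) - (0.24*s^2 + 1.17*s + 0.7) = 2.88*s^2 + 0.0700000000000001*s - 3.72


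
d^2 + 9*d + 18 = (d + 3)*(d + 6)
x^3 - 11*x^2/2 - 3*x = x*(x - 6)*(x + 1/2)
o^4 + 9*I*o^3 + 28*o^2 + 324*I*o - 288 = (o - 6*I)*(o + I)*(o + 6*I)*(o + 8*I)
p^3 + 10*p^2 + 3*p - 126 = (p - 3)*(p + 6)*(p + 7)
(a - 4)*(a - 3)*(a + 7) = a^3 - 37*a + 84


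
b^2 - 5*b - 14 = (b - 7)*(b + 2)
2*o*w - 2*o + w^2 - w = (2*o + w)*(w - 1)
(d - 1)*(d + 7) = d^2 + 6*d - 7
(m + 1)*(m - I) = m^2 + m - I*m - I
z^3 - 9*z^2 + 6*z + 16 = (z - 8)*(z - 2)*(z + 1)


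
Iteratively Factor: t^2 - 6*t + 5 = (t - 1)*(t - 5)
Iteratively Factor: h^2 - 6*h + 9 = (h - 3)*(h - 3)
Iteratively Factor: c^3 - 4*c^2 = (c)*(c^2 - 4*c) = c*(c - 4)*(c)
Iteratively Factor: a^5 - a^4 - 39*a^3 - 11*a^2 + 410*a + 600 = (a - 5)*(a^4 + 4*a^3 - 19*a^2 - 106*a - 120) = (a - 5)*(a + 2)*(a^3 + 2*a^2 - 23*a - 60) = (a - 5)*(a + 2)*(a + 3)*(a^2 - a - 20) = (a - 5)*(a + 2)*(a + 3)*(a + 4)*(a - 5)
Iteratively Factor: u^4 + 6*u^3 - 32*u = (u)*(u^3 + 6*u^2 - 32) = u*(u - 2)*(u^2 + 8*u + 16) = u*(u - 2)*(u + 4)*(u + 4)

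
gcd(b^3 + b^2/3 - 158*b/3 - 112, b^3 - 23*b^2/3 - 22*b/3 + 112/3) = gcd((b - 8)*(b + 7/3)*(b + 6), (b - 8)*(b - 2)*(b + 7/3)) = b^2 - 17*b/3 - 56/3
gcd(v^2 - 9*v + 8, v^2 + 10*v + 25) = 1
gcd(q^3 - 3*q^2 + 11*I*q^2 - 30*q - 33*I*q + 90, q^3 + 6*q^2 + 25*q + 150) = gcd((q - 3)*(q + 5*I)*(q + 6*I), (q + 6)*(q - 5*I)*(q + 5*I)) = q + 5*I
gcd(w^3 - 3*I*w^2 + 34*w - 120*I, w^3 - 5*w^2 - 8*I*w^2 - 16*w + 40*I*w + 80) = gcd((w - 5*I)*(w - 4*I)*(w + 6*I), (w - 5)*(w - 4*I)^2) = w - 4*I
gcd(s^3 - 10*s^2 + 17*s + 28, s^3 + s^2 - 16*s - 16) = s^2 - 3*s - 4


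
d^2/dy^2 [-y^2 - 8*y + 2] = -2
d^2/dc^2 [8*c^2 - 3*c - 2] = 16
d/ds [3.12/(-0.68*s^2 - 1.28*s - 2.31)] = (4.2432*s + 3.9936)/(0.68*s^2 + 1.28*s + 2.31)^2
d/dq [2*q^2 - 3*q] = 4*q - 3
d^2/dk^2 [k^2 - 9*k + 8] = 2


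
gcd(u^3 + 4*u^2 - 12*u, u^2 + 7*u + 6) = u + 6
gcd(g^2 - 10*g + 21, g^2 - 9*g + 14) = g - 7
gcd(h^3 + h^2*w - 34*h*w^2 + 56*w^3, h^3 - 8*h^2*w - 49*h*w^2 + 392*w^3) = h + 7*w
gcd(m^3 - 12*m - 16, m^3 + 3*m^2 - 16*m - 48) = m - 4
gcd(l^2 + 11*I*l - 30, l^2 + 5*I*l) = l + 5*I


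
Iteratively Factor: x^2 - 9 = (x + 3)*(x - 3)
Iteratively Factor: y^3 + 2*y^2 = (y)*(y^2 + 2*y) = y^2*(y + 2)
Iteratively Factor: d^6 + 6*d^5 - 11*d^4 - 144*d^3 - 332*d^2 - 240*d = (d)*(d^5 + 6*d^4 - 11*d^3 - 144*d^2 - 332*d - 240) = d*(d + 2)*(d^4 + 4*d^3 - 19*d^2 - 106*d - 120) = d*(d + 2)*(d + 4)*(d^3 - 19*d - 30) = d*(d - 5)*(d + 2)*(d + 4)*(d^2 + 5*d + 6) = d*(d - 5)*(d + 2)^2*(d + 4)*(d + 3)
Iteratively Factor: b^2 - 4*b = (b - 4)*(b)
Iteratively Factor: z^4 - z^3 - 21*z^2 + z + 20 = (z - 1)*(z^3 - 21*z - 20) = (z - 5)*(z - 1)*(z^2 + 5*z + 4) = (z - 5)*(z - 1)*(z + 1)*(z + 4)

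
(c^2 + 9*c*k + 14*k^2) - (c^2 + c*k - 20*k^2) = 8*c*k + 34*k^2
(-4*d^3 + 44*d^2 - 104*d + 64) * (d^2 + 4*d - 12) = -4*d^5 + 28*d^4 + 120*d^3 - 880*d^2 + 1504*d - 768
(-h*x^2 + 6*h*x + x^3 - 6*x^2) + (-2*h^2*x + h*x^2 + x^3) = -2*h^2*x + 6*h*x + 2*x^3 - 6*x^2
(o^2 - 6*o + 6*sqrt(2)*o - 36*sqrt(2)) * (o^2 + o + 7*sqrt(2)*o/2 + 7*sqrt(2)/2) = o^4 - 5*o^3 + 19*sqrt(2)*o^3/2 - 95*sqrt(2)*o^2/2 + 36*o^2 - 210*o - 57*sqrt(2)*o - 252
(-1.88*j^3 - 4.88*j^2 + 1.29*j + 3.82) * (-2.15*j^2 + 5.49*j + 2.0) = 4.042*j^5 + 0.1708*j^4 - 33.3247*j^3 - 10.8909*j^2 + 23.5518*j + 7.64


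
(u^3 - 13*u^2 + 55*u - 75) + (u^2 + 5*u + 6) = u^3 - 12*u^2 + 60*u - 69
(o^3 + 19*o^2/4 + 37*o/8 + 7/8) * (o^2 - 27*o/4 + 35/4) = o^5 - 2*o^4 - 299*o^3/16 + 359*o^2/32 + 553*o/16 + 245/32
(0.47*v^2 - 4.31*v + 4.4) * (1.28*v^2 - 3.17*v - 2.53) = 0.6016*v^4 - 7.0067*v^3 + 18.1056*v^2 - 3.0437*v - 11.132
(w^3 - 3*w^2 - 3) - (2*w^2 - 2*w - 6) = w^3 - 5*w^2 + 2*w + 3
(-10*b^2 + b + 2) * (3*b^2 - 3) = -30*b^4 + 3*b^3 + 36*b^2 - 3*b - 6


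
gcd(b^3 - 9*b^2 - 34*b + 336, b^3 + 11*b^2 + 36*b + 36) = b + 6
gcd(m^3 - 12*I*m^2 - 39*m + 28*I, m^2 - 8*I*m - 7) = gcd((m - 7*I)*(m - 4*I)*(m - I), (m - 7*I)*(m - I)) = m^2 - 8*I*m - 7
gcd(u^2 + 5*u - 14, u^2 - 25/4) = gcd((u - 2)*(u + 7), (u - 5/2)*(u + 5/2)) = 1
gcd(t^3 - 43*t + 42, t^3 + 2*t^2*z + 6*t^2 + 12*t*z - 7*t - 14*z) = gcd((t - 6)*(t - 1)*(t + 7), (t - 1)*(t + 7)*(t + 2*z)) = t^2 + 6*t - 7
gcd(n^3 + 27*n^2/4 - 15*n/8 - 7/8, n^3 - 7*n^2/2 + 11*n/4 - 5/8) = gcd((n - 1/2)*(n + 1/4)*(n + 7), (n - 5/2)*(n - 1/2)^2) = n - 1/2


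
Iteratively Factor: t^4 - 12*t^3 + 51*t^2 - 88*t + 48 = (t - 4)*(t^3 - 8*t^2 + 19*t - 12) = (t - 4)^2*(t^2 - 4*t + 3) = (t - 4)^2*(t - 3)*(t - 1)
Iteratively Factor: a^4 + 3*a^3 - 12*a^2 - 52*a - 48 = (a + 2)*(a^3 + a^2 - 14*a - 24) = (a + 2)^2*(a^2 - a - 12) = (a + 2)^2*(a + 3)*(a - 4)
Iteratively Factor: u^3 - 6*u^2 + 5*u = (u - 1)*(u^2 - 5*u) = (u - 5)*(u - 1)*(u)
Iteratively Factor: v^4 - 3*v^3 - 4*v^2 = (v + 1)*(v^3 - 4*v^2) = (v - 4)*(v + 1)*(v^2) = v*(v - 4)*(v + 1)*(v)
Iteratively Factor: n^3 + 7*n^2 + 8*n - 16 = (n - 1)*(n^2 + 8*n + 16) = (n - 1)*(n + 4)*(n + 4)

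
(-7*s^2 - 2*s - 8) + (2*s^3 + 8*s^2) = 2*s^3 + s^2 - 2*s - 8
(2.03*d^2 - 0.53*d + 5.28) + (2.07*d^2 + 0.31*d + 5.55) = 4.1*d^2 - 0.22*d + 10.83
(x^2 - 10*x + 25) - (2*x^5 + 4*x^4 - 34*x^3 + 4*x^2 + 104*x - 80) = -2*x^5 - 4*x^4 + 34*x^3 - 3*x^2 - 114*x + 105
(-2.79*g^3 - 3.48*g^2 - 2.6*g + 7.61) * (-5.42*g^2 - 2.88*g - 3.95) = 15.1218*g^5 + 26.8968*g^4 + 35.1349*g^3 - 20.0122*g^2 - 11.6468*g - 30.0595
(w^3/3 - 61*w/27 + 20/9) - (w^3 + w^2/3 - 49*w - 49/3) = -2*w^3/3 - w^2/3 + 1262*w/27 + 167/9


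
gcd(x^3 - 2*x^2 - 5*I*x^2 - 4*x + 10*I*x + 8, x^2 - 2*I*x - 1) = x - I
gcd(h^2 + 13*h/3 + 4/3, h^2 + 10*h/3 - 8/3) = h + 4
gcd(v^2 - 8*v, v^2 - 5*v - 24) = v - 8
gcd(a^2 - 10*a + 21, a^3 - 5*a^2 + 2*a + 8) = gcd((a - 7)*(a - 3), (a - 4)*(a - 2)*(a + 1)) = 1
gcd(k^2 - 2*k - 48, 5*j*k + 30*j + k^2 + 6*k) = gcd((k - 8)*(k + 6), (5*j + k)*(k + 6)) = k + 6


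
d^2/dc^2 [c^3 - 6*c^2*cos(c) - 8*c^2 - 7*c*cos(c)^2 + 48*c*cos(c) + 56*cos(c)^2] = 6*c^2*cos(c) + 24*c*sin(c) - 48*c*cos(c) + 14*c*cos(2*c) + 6*c - 96*sin(c) + 14*sin(2*c) - 12*cos(c) - 112*cos(2*c) - 16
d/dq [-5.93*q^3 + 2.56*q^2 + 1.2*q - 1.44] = -17.79*q^2 + 5.12*q + 1.2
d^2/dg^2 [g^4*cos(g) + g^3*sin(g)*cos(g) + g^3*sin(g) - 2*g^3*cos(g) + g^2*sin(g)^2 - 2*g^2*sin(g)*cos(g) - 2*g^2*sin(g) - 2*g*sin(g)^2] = -g^4*cos(g) - 9*g^3*sin(g) - 2*g^3*sin(2*g) + 2*g^3*cos(g) + 14*g^2*sin(g) + 4*g^2*sin(2*g) + 18*g^2*cos(g) + 8*g^2*cos(2*g) + 6*g*sin(g) + 7*g*sin(2*g) - 20*g*cos(g) - 12*g*cos(2*g) - 4*sin(g) - 6*sin(2*g) - cos(2*g) + 1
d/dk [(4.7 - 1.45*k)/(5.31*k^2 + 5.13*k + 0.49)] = (7.6995*k^2 - 49.914*k - 24.8215)/(28.1961*k^4 + 54.4806*k^3 + 31.5207*k^2 + 5.0274*k + 0.2401)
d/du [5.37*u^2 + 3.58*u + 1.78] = 10.74*u + 3.58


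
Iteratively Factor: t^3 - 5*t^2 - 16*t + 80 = (t - 5)*(t^2 - 16) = (t - 5)*(t - 4)*(t + 4)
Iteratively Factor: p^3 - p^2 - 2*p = (p)*(p^2 - p - 2) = p*(p - 2)*(p + 1)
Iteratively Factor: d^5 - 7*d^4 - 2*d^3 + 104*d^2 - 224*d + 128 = (d + 4)*(d^4 - 11*d^3 + 42*d^2 - 64*d + 32) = (d - 4)*(d + 4)*(d^3 - 7*d^2 + 14*d - 8) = (d - 4)*(d - 1)*(d + 4)*(d^2 - 6*d + 8) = (d - 4)*(d - 2)*(d - 1)*(d + 4)*(d - 4)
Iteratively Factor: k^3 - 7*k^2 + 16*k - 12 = (k - 3)*(k^2 - 4*k + 4) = (k - 3)*(k - 2)*(k - 2)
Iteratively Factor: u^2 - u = (u)*(u - 1)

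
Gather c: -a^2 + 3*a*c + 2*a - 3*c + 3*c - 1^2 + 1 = -a^2 + 3*a*c + 2*a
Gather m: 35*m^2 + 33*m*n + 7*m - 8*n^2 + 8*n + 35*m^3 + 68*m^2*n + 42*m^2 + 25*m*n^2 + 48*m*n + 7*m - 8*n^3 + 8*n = 35*m^3 + m^2*(68*n + 77) + m*(25*n^2 + 81*n + 14) - 8*n^3 - 8*n^2 + 16*n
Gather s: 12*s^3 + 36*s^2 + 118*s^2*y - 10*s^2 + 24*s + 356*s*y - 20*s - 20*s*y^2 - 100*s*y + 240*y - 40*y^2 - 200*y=12*s^3 + s^2*(118*y + 26) + s*(-20*y^2 + 256*y + 4) - 40*y^2 + 40*y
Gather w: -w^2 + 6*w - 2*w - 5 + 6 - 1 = -w^2 + 4*w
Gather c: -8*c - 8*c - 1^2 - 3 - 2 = -16*c - 6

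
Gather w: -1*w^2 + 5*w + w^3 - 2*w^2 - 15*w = w^3 - 3*w^2 - 10*w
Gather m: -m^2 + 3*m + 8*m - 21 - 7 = -m^2 + 11*m - 28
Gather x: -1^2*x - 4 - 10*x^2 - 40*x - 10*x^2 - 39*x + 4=-20*x^2 - 80*x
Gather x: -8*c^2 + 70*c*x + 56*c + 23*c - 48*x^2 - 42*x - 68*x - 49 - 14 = -8*c^2 + 79*c - 48*x^2 + x*(70*c - 110) - 63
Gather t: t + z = t + z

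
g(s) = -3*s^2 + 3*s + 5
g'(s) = 3 - 6*s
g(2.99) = -12.85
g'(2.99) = -14.94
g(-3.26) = -36.66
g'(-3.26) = 22.56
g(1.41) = 3.27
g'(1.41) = -5.46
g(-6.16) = -127.32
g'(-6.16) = 39.96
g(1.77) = 0.91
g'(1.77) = -7.62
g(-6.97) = -161.65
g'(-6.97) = 44.82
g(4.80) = -49.72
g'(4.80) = -25.80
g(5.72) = -76.00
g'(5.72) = -31.32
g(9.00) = -211.00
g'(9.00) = -51.00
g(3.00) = -13.00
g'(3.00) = -15.00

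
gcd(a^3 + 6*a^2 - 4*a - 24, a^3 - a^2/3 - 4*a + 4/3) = a^2 - 4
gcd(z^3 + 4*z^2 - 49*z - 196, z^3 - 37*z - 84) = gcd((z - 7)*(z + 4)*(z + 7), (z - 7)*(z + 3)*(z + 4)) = z^2 - 3*z - 28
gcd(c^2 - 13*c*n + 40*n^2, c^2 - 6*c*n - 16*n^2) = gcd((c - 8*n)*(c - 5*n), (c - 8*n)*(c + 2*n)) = c - 8*n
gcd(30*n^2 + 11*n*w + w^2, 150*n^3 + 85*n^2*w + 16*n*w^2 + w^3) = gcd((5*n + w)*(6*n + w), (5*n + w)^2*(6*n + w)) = 30*n^2 + 11*n*w + w^2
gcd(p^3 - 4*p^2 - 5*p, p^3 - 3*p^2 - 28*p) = p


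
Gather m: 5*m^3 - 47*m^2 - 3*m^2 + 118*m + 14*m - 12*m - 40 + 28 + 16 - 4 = 5*m^3 - 50*m^2 + 120*m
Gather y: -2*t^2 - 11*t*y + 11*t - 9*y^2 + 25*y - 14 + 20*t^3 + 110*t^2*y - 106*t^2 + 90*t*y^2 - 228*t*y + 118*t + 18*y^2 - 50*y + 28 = 20*t^3 - 108*t^2 + 129*t + y^2*(90*t + 9) + y*(110*t^2 - 239*t - 25) + 14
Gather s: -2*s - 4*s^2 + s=-4*s^2 - s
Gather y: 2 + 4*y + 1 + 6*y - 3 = 10*y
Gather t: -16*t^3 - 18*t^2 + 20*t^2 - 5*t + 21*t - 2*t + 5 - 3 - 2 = -16*t^3 + 2*t^2 + 14*t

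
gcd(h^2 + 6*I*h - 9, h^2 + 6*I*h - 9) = h^2 + 6*I*h - 9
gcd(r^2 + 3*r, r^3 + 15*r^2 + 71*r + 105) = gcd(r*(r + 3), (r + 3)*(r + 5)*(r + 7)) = r + 3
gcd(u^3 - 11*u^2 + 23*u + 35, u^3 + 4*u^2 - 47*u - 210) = u - 7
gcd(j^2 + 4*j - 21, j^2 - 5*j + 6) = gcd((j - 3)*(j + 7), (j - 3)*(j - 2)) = j - 3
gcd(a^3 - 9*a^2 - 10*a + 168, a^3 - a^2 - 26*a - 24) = a^2 - 2*a - 24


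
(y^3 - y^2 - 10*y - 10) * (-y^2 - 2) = -y^5 + y^4 + 8*y^3 + 12*y^2 + 20*y + 20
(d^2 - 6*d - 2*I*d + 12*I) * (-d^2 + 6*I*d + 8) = -d^4 + 6*d^3 + 8*I*d^3 + 20*d^2 - 48*I*d^2 - 120*d - 16*I*d + 96*I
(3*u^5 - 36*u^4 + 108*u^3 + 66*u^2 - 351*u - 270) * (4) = 12*u^5 - 144*u^4 + 432*u^3 + 264*u^2 - 1404*u - 1080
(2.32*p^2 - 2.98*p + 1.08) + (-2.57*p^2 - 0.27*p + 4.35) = -0.25*p^2 - 3.25*p + 5.43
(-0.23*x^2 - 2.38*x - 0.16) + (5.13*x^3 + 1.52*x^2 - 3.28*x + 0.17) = 5.13*x^3 + 1.29*x^2 - 5.66*x + 0.01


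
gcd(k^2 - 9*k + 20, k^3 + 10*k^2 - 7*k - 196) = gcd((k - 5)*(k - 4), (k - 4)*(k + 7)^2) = k - 4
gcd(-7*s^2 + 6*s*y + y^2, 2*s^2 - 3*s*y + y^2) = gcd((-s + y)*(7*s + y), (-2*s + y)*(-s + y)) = -s + y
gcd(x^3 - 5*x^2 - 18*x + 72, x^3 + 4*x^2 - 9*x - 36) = x^2 + x - 12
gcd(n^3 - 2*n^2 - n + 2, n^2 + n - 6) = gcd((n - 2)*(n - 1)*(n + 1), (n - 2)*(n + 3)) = n - 2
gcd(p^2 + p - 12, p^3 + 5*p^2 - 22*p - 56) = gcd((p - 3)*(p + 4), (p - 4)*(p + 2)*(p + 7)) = 1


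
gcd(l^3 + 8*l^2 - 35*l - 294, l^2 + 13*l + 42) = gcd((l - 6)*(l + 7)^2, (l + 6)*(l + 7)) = l + 7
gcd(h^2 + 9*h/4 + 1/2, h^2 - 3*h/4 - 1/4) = h + 1/4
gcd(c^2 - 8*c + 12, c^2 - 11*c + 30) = c - 6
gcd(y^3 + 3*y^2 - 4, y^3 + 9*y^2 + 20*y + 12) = y + 2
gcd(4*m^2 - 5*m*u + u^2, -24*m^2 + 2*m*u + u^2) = -4*m + u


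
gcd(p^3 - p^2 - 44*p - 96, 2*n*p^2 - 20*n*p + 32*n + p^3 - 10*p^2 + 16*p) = p - 8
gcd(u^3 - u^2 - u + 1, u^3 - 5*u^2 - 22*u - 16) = u + 1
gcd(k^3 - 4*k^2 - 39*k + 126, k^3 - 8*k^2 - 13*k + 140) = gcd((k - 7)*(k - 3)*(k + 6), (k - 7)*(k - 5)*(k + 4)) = k - 7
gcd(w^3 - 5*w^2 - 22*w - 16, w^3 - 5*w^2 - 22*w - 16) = w^3 - 5*w^2 - 22*w - 16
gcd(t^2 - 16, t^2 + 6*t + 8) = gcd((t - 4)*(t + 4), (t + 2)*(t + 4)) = t + 4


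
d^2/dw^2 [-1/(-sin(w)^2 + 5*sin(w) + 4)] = (4*sin(w)^4 - 15*sin(w)^3 + 35*sin(w)^2 + 10*sin(w) - 58)/(5*sin(w) + cos(w)^2 + 3)^3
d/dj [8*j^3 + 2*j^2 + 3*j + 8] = 24*j^2 + 4*j + 3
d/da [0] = 0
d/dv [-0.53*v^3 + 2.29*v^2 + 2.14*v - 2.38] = -1.59*v^2 + 4.58*v + 2.14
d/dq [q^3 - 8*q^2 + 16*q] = 3*q^2 - 16*q + 16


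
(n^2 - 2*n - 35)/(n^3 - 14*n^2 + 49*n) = (n + 5)/(n*(n - 7))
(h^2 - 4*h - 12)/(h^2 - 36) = (h + 2)/(h + 6)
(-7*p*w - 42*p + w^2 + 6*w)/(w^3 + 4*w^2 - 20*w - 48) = (-7*p + w)/(w^2 - 2*w - 8)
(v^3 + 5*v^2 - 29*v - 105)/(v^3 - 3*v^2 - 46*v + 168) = (v^2 - 2*v - 15)/(v^2 - 10*v + 24)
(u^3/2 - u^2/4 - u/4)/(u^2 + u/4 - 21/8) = 2*u*(2*u^2 - u - 1)/(8*u^2 + 2*u - 21)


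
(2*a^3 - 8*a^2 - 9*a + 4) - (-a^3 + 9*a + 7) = 3*a^3 - 8*a^2 - 18*a - 3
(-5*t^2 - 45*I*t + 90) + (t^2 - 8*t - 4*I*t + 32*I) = -4*t^2 - 8*t - 49*I*t + 90 + 32*I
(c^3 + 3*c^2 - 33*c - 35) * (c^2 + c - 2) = c^5 + 4*c^4 - 32*c^3 - 74*c^2 + 31*c + 70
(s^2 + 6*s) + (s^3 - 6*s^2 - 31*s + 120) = s^3 - 5*s^2 - 25*s + 120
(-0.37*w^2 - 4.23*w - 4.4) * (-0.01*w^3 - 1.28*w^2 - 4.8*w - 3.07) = 0.0037*w^5 + 0.5159*w^4 + 7.2344*w^3 + 27.0719*w^2 + 34.1061*w + 13.508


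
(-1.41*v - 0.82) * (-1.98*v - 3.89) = 2.7918*v^2 + 7.1085*v + 3.1898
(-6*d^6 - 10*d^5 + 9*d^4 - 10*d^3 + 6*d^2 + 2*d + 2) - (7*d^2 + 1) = -6*d^6 - 10*d^5 + 9*d^4 - 10*d^3 - d^2 + 2*d + 1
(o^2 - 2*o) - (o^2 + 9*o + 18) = -11*o - 18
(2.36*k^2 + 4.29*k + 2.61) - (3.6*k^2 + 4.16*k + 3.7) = -1.24*k^2 + 0.13*k - 1.09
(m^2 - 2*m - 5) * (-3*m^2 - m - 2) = -3*m^4 + 5*m^3 + 15*m^2 + 9*m + 10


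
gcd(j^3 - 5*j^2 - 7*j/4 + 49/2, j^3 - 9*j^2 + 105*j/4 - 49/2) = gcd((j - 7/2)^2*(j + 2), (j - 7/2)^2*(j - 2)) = j^2 - 7*j + 49/4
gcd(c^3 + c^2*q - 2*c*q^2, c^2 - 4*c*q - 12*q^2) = c + 2*q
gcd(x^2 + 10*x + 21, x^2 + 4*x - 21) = x + 7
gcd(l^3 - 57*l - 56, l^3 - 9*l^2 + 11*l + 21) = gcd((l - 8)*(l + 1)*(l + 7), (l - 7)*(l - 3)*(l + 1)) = l + 1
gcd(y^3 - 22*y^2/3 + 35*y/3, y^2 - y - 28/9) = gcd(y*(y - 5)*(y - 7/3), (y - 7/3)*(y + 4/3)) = y - 7/3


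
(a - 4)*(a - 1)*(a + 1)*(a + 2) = a^4 - 2*a^3 - 9*a^2 + 2*a + 8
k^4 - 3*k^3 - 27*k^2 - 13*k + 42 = (k - 7)*(k - 1)*(k + 2)*(k + 3)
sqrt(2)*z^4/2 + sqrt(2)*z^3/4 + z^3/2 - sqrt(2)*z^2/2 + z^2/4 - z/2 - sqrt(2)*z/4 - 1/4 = (z - 1)*(z + 1/2)*(z + 1)*(sqrt(2)*z/2 + 1/2)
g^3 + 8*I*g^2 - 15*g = g*(g + 3*I)*(g + 5*I)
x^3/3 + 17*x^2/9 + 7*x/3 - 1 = (x/3 + 1)*(x - 1/3)*(x + 3)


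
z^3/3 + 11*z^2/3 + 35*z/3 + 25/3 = (z/3 + 1/3)*(z + 5)^2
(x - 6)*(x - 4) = x^2 - 10*x + 24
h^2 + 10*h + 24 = (h + 4)*(h + 6)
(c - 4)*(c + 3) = c^2 - c - 12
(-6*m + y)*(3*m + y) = -18*m^2 - 3*m*y + y^2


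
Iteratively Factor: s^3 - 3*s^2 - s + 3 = (s - 3)*(s^2 - 1) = (s - 3)*(s - 1)*(s + 1)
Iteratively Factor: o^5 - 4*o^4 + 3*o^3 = (o - 3)*(o^4 - o^3) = o*(o - 3)*(o^3 - o^2) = o^2*(o - 3)*(o^2 - o) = o^3*(o - 3)*(o - 1)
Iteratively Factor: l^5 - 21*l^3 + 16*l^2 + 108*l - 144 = (l + 3)*(l^4 - 3*l^3 - 12*l^2 + 52*l - 48) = (l - 2)*(l + 3)*(l^3 - l^2 - 14*l + 24) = (l - 2)*(l + 3)*(l + 4)*(l^2 - 5*l + 6) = (l - 2)^2*(l + 3)*(l + 4)*(l - 3)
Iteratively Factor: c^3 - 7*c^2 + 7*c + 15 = (c - 5)*(c^2 - 2*c - 3) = (c - 5)*(c - 3)*(c + 1)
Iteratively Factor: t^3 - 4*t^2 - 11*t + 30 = (t - 5)*(t^2 + t - 6) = (t - 5)*(t + 3)*(t - 2)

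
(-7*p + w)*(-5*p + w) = 35*p^2 - 12*p*w + w^2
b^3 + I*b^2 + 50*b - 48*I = (b - 6*I)*(b - I)*(b + 8*I)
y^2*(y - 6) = y^3 - 6*y^2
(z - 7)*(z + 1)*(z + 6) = z^3 - 43*z - 42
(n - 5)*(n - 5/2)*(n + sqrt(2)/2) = n^3 - 15*n^2/2 + sqrt(2)*n^2/2 - 15*sqrt(2)*n/4 + 25*n/2 + 25*sqrt(2)/4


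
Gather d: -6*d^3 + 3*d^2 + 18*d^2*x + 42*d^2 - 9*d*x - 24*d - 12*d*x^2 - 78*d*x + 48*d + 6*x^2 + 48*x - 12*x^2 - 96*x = -6*d^3 + d^2*(18*x + 45) + d*(-12*x^2 - 87*x + 24) - 6*x^2 - 48*x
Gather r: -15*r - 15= -15*r - 15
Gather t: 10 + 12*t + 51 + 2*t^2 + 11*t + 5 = 2*t^2 + 23*t + 66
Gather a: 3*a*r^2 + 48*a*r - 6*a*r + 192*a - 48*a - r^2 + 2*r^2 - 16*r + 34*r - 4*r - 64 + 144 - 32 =a*(3*r^2 + 42*r + 144) + r^2 + 14*r + 48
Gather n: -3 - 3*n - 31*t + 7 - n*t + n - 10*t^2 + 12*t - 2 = n*(-t - 2) - 10*t^2 - 19*t + 2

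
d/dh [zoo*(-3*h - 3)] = zoo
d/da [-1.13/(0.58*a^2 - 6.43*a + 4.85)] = (1.3108*a - 7.2659)/(0.58*a^2 - 6.43*a + 4.85)^2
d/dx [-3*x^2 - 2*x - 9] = -6*x - 2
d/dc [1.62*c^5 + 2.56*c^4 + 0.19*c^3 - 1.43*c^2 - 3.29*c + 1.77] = 8.1*c^4 + 10.24*c^3 + 0.57*c^2 - 2.86*c - 3.29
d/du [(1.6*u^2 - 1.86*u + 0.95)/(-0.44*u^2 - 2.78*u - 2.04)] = (-5.2664*u^2 - 5.692*u + 6.4354)/(0.1936*u^4 + 2.4464*u^3 + 9.5236*u^2 + 11.3424*u + 4.1616)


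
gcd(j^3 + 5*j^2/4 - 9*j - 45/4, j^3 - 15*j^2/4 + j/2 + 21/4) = j - 3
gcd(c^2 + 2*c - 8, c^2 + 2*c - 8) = c^2 + 2*c - 8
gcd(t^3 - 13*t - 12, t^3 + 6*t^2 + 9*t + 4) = t + 1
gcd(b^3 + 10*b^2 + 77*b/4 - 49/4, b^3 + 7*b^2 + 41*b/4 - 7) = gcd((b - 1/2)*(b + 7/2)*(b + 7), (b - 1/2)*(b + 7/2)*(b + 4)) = b^2 + 3*b - 7/4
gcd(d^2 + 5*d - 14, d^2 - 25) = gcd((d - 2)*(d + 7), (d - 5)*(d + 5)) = 1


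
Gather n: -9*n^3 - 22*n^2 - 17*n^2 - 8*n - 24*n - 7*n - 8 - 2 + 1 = -9*n^3 - 39*n^2 - 39*n - 9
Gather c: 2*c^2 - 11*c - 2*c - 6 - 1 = 2*c^2 - 13*c - 7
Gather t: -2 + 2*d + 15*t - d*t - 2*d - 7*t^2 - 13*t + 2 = -7*t^2 + t*(2 - d)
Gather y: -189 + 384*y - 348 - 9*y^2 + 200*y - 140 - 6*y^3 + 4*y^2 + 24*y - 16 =-6*y^3 - 5*y^2 + 608*y - 693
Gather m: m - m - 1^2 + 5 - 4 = 0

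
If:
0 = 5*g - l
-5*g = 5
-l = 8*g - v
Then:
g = -1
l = -5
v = -13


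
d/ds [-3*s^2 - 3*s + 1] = -6*s - 3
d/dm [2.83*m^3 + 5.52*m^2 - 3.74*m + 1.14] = 8.49*m^2 + 11.04*m - 3.74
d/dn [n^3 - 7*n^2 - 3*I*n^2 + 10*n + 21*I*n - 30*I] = 3*n^2 - 14*n - 6*I*n + 10 + 21*I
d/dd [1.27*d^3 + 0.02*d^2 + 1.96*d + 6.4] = 3.81*d^2 + 0.04*d + 1.96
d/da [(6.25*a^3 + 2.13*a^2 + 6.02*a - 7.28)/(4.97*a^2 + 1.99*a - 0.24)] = (31.0625*a^4 + 24.875*a^3 - 30.1807*a^2 + 71.3408*a + 13.0424)/(24.7009*a^4 + 19.7806*a^3 + 1.5745*a^2 - 0.9552*a + 0.0576)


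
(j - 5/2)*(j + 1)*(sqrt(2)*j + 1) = sqrt(2)*j^3 - 3*sqrt(2)*j^2/2 + j^2 - 5*sqrt(2)*j/2 - 3*j/2 - 5/2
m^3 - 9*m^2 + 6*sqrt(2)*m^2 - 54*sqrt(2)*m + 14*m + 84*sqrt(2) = (m - 7)*(m - 2)*(m + 6*sqrt(2))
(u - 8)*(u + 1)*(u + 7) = u^3 - 57*u - 56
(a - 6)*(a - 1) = a^2 - 7*a + 6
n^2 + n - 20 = (n - 4)*(n + 5)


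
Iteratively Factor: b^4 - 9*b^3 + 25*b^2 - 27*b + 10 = (b - 5)*(b^3 - 4*b^2 + 5*b - 2) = (b - 5)*(b - 1)*(b^2 - 3*b + 2) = (b - 5)*(b - 1)^2*(b - 2)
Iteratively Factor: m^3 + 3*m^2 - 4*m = (m)*(m^2 + 3*m - 4) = m*(m + 4)*(m - 1)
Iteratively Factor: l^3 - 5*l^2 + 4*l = (l)*(l^2 - 5*l + 4) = l*(l - 4)*(l - 1)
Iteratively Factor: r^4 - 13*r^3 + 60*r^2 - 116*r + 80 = (r - 2)*(r^3 - 11*r^2 + 38*r - 40) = (r - 2)^2*(r^2 - 9*r + 20) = (r - 5)*(r - 2)^2*(r - 4)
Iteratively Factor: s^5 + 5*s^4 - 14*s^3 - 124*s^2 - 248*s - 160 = (s + 2)*(s^4 + 3*s^3 - 20*s^2 - 84*s - 80) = (s - 5)*(s + 2)*(s^3 + 8*s^2 + 20*s + 16) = (s - 5)*(s + 2)^2*(s^2 + 6*s + 8) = (s - 5)*(s + 2)^2*(s + 4)*(s + 2)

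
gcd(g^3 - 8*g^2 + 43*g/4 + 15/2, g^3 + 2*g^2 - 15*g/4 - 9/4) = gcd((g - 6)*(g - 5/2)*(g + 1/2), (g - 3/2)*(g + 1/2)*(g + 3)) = g + 1/2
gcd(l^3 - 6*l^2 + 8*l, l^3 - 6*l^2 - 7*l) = l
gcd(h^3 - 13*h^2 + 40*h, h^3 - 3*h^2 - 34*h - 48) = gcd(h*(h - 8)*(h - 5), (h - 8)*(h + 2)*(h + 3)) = h - 8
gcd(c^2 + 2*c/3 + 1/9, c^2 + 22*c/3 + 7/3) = c + 1/3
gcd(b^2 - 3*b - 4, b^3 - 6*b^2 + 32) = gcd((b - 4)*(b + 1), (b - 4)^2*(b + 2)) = b - 4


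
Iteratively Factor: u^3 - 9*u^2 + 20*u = (u - 5)*(u^2 - 4*u) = u*(u - 5)*(u - 4)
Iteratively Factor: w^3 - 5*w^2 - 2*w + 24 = (w - 4)*(w^2 - w - 6) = (w - 4)*(w - 3)*(w + 2)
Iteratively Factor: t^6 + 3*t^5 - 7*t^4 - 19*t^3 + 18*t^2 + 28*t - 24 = (t + 2)*(t^5 + t^4 - 9*t^3 - t^2 + 20*t - 12) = (t - 1)*(t + 2)*(t^4 + 2*t^3 - 7*t^2 - 8*t + 12) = (t - 1)*(t + 2)*(t + 3)*(t^3 - t^2 - 4*t + 4) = (t - 1)*(t + 2)^2*(t + 3)*(t^2 - 3*t + 2) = (t - 2)*(t - 1)*(t + 2)^2*(t + 3)*(t - 1)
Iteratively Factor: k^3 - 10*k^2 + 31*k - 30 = (k - 2)*(k^2 - 8*k + 15) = (k - 3)*(k - 2)*(k - 5)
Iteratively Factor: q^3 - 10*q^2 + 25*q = (q)*(q^2 - 10*q + 25) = q*(q - 5)*(q - 5)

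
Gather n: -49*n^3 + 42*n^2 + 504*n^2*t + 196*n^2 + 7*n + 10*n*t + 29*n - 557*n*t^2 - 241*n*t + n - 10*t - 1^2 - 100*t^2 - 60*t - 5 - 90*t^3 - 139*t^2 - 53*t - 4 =-49*n^3 + n^2*(504*t + 238) + n*(-557*t^2 - 231*t + 37) - 90*t^3 - 239*t^2 - 123*t - 10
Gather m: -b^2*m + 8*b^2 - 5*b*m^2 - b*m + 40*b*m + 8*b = 8*b^2 - 5*b*m^2 + 8*b + m*(-b^2 + 39*b)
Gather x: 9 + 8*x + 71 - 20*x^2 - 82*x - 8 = -20*x^2 - 74*x + 72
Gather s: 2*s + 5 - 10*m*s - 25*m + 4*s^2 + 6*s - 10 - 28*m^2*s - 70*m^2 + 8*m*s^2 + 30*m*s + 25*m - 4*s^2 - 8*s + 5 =-70*m^2 + 8*m*s^2 + s*(-28*m^2 + 20*m)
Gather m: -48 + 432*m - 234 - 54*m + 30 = 378*m - 252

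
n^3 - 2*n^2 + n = n*(n - 1)^2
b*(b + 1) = b^2 + b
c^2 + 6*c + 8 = (c + 2)*(c + 4)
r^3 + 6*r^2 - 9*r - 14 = (r - 2)*(r + 1)*(r + 7)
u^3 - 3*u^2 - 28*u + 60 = (u - 6)*(u - 2)*(u + 5)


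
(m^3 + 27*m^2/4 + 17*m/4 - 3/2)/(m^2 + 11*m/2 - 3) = (4*m^2 + 3*m - 1)/(2*(2*m - 1))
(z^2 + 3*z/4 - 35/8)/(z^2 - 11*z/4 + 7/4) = (z + 5/2)/(z - 1)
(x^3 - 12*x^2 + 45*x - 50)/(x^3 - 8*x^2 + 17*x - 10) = (x - 5)/(x - 1)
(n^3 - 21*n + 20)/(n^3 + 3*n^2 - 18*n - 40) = (n - 1)/(n + 2)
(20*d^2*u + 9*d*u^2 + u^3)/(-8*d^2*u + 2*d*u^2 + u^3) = (5*d + u)/(-2*d + u)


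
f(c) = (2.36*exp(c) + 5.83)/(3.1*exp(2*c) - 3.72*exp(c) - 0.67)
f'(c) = (2.36*exp(c) + 5.83)*(-6.2*exp(2*c) + 3.72*exp(c))/(3.1*exp(2*c) - 3.72*exp(c) - 0.67)^2 + 2.36*exp(c)/(3.1*exp(2*c) - 3.72*exp(c) - 0.67)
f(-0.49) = -4.07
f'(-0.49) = -0.92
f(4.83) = 0.01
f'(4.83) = -0.01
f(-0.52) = -4.05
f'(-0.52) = -0.74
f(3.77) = 0.02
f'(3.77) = -0.02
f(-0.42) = -4.16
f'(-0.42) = -1.42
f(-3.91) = -7.91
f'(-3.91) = 0.70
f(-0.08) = -5.48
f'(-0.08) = -8.42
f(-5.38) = -8.50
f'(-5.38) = 0.19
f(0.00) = -6.35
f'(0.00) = -14.03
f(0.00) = -6.35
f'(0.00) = -14.03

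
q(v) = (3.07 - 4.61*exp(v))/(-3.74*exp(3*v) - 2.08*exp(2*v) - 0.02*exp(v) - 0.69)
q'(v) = (3.07 - 4.61*exp(v))*(11.22*exp(3*v) + 4.16*exp(2*v) + 0.02*exp(v))/(-3.74*exp(3*v) - 2.08*exp(2*v) - 0.02*exp(v) - 0.69)^2 - 4.61*exp(v)/(-3.74*exp(3*v) - 2.08*exp(2*v) - 0.02*exp(v) - 0.69) = (-34.4828*exp(3*v) + 24.8566*exp(2*v) + 12.7712*exp(v) + 3.2423)*exp(v)/(13.9876*exp(6*v) + 15.5584*exp(5*v) + 4.476*exp(4*v) + 5.2444*exp(3*v) + 2.8708*exp(2*v) + 0.0276*exp(v) + 0.4761)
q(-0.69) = -0.45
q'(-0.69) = 2.02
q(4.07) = 0.00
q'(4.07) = -0.00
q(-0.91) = -0.95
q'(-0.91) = 2.50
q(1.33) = 0.06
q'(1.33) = -0.10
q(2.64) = 0.01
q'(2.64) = -0.01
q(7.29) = 0.00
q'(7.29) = -0.00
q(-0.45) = -0.05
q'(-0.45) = 1.26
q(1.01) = 0.10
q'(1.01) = -0.15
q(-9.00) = -4.45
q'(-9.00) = 0.00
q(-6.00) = -4.43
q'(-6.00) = 0.02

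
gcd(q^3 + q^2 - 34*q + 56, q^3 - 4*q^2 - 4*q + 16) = q^2 - 6*q + 8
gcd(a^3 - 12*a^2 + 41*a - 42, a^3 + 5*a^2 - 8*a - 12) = a - 2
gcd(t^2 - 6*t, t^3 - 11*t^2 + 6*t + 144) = t - 6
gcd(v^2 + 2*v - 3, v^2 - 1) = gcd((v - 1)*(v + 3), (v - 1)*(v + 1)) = v - 1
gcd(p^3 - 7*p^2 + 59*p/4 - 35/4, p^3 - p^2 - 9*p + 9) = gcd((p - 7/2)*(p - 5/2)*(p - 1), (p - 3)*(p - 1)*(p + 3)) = p - 1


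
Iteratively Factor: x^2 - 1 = (x + 1)*(x - 1)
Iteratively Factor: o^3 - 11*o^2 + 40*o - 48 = (o - 4)*(o^2 - 7*o + 12) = (o - 4)^2*(o - 3)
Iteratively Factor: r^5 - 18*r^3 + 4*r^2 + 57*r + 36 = (r + 1)*(r^4 - r^3 - 17*r^2 + 21*r + 36) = (r - 3)*(r + 1)*(r^3 + 2*r^2 - 11*r - 12) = (r - 3)^2*(r + 1)*(r^2 + 5*r + 4) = (r - 3)^2*(r + 1)^2*(r + 4)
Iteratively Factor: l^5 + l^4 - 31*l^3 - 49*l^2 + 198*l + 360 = (l + 3)*(l^4 - 2*l^3 - 25*l^2 + 26*l + 120) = (l + 2)*(l + 3)*(l^3 - 4*l^2 - 17*l + 60) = (l - 3)*(l + 2)*(l + 3)*(l^2 - l - 20) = (l - 3)*(l + 2)*(l + 3)*(l + 4)*(l - 5)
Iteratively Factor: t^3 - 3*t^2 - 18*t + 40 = (t - 2)*(t^2 - t - 20) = (t - 2)*(t + 4)*(t - 5)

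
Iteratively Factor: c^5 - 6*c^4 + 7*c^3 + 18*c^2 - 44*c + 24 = (c - 2)*(c^4 - 4*c^3 - c^2 + 16*c - 12) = (c - 2)*(c - 1)*(c^3 - 3*c^2 - 4*c + 12) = (c - 3)*(c - 2)*(c - 1)*(c^2 - 4) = (c - 3)*(c - 2)*(c - 1)*(c + 2)*(c - 2)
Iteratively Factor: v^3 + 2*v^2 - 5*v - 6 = (v + 3)*(v^2 - v - 2) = (v + 1)*(v + 3)*(v - 2)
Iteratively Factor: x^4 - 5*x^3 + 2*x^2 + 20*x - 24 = (x - 3)*(x^3 - 2*x^2 - 4*x + 8) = (x - 3)*(x - 2)*(x^2 - 4) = (x - 3)*(x - 2)*(x + 2)*(x - 2)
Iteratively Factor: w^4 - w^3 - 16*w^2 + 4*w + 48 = (w - 2)*(w^3 + w^2 - 14*w - 24) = (w - 4)*(w - 2)*(w^2 + 5*w + 6) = (w - 4)*(w - 2)*(w + 2)*(w + 3)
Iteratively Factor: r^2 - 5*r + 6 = (r - 3)*(r - 2)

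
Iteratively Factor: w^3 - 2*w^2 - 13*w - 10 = (w - 5)*(w^2 + 3*w + 2) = (w - 5)*(w + 1)*(w + 2)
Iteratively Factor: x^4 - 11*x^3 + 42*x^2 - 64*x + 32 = (x - 4)*(x^3 - 7*x^2 + 14*x - 8) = (x - 4)^2*(x^2 - 3*x + 2) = (x - 4)^2*(x - 2)*(x - 1)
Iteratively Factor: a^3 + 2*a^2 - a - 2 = (a - 1)*(a^2 + 3*a + 2) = (a - 1)*(a + 2)*(a + 1)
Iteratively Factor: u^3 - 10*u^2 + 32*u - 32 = (u - 2)*(u^2 - 8*u + 16) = (u - 4)*(u - 2)*(u - 4)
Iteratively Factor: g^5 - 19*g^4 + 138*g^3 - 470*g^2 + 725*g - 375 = (g - 5)*(g^4 - 14*g^3 + 68*g^2 - 130*g + 75) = (g - 5)*(g - 3)*(g^3 - 11*g^2 + 35*g - 25) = (g - 5)^2*(g - 3)*(g^2 - 6*g + 5) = (g - 5)^3*(g - 3)*(g - 1)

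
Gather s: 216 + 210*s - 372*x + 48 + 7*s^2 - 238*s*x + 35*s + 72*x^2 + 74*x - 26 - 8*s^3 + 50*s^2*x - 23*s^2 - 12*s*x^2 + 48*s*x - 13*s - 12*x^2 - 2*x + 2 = -8*s^3 + s^2*(50*x - 16) + s*(-12*x^2 - 190*x + 232) + 60*x^2 - 300*x + 240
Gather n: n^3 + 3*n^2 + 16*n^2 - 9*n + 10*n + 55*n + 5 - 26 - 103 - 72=n^3 + 19*n^2 + 56*n - 196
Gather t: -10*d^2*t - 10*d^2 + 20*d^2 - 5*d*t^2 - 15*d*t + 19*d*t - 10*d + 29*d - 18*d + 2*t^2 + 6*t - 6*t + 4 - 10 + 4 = 10*d^2 + d + t^2*(2 - 5*d) + t*(-10*d^2 + 4*d) - 2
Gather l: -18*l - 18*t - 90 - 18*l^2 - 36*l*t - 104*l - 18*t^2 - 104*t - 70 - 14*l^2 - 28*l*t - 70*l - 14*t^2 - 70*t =-32*l^2 + l*(-64*t - 192) - 32*t^2 - 192*t - 160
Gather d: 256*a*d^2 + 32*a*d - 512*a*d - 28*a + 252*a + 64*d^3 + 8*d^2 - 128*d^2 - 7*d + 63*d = 224*a + 64*d^3 + d^2*(256*a - 120) + d*(56 - 480*a)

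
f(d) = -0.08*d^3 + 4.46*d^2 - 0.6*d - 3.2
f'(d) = -0.24*d^2 + 8.92*d - 0.6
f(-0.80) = 0.18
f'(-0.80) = -7.89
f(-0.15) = -3.01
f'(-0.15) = -1.94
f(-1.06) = 2.54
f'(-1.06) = -10.32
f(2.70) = 26.12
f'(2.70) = 21.73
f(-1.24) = 4.55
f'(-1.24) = -12.03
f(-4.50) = 97.10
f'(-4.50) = -45.60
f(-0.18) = -2.95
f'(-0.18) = -2.21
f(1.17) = 2.08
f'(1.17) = 9.51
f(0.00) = -3.20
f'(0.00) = -0.60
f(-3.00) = 40.90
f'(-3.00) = -29.52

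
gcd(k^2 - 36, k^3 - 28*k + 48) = k + 6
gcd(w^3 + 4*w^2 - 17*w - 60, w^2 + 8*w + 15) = w^2 + 8*w + 15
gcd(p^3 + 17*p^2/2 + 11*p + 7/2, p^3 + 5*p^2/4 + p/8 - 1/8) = p^2 + 3*p/2 + 1/2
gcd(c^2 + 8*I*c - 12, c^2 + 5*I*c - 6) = c + 2*I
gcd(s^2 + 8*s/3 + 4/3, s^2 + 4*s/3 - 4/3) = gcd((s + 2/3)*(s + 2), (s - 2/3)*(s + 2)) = s + 2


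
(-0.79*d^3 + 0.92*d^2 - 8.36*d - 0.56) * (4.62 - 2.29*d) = 1.8091*d^4 - 5.7566*d^3 + 23.3948*d^2 - 37.3408*d - 2.5872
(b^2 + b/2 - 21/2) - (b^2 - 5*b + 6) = 11*b/2 - 33/2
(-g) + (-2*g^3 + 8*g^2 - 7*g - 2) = -2*g^3 + 8*g^2 - 8*g - 2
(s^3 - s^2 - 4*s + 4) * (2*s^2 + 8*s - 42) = 2*s^5 + 6*s^4 - 58*s^3 + 18*s^2 + 200*s - 168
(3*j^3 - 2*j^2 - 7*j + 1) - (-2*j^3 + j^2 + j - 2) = 5*j^3 - 3*j^2 - 8*j + 3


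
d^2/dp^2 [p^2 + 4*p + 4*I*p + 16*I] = 2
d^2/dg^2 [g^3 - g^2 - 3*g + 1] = 6*g - 2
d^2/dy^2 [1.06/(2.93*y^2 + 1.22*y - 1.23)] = (-18.199988*y^2 - 7.578152*y + 1.06*(5.86*y + 1.22)*(11.72*y + 2.44) + 7.640268)/(2.93*y^2 + 1.22*y - 1.23)^3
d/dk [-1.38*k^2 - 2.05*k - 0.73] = -2.76*k - 2.05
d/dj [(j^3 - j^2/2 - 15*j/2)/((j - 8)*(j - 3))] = (j^2 - 16*j - 20)/(j^2 - 16*j + 64)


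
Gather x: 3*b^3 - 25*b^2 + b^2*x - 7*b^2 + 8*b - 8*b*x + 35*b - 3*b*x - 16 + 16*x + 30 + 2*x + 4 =3*b^3 - 32*b^2 + 43*b + x*(b^2 - 11*b + 18) + 18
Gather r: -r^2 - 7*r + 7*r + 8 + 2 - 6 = 4 - r^2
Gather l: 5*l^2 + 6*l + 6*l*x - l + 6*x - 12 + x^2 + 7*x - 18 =5*l^2 + l*(6*x + 5) + x^2 + 13*x - 30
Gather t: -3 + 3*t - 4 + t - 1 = 4*t - 8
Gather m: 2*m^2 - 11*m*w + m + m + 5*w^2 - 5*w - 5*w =2*m^2 + m*(2 - 11*w) + 5*w^2 - 10*w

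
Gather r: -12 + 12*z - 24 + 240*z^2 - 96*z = 240*z^2 - 84*z - 36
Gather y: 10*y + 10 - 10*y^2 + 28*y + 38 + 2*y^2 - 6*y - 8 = -8*y^2 + 32*y + 40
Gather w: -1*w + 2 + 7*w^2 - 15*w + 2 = 7*w^2 - 16*w + 4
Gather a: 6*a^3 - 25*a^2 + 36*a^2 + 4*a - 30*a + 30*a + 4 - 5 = 6*a^3 + 11*a^2 + 4*a - 1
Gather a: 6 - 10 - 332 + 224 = -112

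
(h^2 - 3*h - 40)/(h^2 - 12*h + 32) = (h + 5)/(h - 4)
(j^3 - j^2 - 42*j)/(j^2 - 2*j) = (j^2 - j - 42)/(j - 2)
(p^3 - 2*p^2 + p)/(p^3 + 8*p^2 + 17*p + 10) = p*(p^2 - 2*p + 1)/(p^3 + 8*p^2 + 17*p + 10)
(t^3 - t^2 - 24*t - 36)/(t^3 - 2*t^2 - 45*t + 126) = (t^2 + 5*t + 6)/(t^2 + 4*t - 21)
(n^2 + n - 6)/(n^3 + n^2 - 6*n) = 1/n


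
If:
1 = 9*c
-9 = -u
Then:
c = 1/9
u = 9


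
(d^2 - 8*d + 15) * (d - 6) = d^3 - 14*d^2 + 63*d - 90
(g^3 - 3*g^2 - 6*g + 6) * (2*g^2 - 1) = 2*g^5 - 6*g^4 - 13*g^3 + 15*g^2 + 6*g - 6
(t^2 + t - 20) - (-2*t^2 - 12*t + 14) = 3*t^2 + 13*t - 34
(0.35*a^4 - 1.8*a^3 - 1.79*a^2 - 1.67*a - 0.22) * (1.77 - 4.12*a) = -1.442*a^5 + 8.0355*a^4 + 4.1888*a^3 + 3.7121*a^2 - 2.0495*a - 0.3894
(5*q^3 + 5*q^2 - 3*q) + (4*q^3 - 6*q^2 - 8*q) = 9*q^3 - q^2 - 11*q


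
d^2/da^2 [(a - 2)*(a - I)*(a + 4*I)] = 6*a - 4 + 6*I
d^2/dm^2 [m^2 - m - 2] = 2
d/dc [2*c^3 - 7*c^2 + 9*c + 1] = 6*c^2 - 14*c + 9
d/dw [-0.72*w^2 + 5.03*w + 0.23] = 5.03 - 1.44*w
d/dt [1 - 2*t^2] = -4*t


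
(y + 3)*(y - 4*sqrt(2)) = y^2 - 4*sqrt(2)*y + 3*y - 12*sqrt(2)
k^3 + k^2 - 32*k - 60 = (k - 6)*(k + 2)*(k + 5)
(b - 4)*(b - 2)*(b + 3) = b^3 - 3*b^2 - 10*b + 24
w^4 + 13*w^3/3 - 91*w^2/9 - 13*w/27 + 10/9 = (w - 5/3)*(w - 1/3)*(w + 1/3)*(w + 6)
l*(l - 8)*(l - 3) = l^3 - 11*l^2 + 24*l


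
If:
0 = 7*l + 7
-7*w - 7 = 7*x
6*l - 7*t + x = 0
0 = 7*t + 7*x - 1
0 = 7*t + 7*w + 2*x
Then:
No Solution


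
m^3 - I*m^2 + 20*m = m*(m - 5*I)*(m + 4*I)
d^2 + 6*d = d*(d + 6)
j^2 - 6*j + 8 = (j - 4)*(j - 2)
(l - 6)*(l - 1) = l^2 - 7*l + 6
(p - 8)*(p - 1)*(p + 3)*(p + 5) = p^4 - p^3 - 49*p^2 - 71*p + 120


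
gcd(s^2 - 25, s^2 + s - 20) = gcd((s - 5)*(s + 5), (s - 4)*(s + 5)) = s + 5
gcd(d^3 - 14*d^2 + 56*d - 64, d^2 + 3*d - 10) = d - 2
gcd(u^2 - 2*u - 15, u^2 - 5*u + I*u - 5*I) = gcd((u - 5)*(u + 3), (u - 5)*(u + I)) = u - 5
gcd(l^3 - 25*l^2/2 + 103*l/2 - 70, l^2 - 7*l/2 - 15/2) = l - 5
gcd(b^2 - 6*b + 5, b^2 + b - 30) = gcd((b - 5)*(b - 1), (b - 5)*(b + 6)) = b - 5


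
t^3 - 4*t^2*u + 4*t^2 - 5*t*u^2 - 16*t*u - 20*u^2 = (t + 4)*(t - 5*u)*(t + u)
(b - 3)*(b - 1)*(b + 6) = b^3 + 2*b^2 - 21*b + 18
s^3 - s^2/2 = s^2*(s - 1/2)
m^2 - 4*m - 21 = (m - 7)*(m + 3)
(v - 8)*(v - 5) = v^2 - 13*v + 40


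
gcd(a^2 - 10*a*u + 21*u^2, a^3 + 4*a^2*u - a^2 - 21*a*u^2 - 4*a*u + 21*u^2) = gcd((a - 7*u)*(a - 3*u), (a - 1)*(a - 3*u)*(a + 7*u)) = -a + 3*u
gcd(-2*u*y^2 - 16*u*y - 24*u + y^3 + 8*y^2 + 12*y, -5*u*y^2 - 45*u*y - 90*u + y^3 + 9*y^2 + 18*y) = y + 6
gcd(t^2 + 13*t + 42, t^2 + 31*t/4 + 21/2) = t + 6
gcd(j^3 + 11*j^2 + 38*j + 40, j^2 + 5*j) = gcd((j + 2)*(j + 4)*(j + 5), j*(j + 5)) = j + 5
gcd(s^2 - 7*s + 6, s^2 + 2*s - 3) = s - 1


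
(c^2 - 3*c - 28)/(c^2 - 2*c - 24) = (c - 7)/(c - 6)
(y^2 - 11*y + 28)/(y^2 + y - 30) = (y^2 - 11*y + 28)/(y^2 + y - 30)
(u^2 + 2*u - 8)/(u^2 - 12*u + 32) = (u^2 + 2*u - 8)/(u^2 - 12*u + 32)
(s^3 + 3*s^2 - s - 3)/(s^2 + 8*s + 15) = (s^2 - 1)/(s + 5)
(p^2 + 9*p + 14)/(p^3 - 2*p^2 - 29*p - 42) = (p + 7)/(p^2 - 4*p - 21)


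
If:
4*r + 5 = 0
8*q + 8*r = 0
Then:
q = 5/4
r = -5/4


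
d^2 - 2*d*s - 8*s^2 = (d - 4*s)*(d + 2*s)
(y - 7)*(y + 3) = y^2 - 4*y - 21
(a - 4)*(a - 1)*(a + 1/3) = a^3 - 14*a^2/3 + 7*a/3 + 4/3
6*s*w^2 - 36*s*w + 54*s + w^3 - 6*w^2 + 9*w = (6*s + w)*(w - 3)^2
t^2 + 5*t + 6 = (t + 2)*(t + 3)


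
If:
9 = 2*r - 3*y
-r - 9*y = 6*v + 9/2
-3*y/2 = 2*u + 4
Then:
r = 3*y/2 + 9/2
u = -3*y/4 - 2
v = -7*y/4 - 3/2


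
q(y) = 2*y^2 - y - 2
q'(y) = 4*y - 1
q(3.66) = 21.13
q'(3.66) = 13.64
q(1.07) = -0.78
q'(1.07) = 3.28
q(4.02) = 26.30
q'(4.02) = 15.08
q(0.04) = -2.04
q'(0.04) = -0.84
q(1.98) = 3.86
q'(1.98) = 6.92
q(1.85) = 3.00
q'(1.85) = 6.40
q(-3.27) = 22.66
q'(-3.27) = -14.08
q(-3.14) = 20.86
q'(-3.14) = -13.56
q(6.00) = 64.00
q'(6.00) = 23.00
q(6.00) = 64.00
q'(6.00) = 23.00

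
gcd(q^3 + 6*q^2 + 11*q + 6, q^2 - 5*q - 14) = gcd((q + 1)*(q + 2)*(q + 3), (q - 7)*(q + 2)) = q + 2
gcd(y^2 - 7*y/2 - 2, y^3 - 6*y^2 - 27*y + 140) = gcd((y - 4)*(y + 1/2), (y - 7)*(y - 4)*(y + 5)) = y - 4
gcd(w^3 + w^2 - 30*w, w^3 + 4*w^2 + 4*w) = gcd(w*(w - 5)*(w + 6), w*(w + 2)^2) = w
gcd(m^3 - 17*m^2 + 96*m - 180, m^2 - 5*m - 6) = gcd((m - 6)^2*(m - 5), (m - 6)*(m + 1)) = m - 6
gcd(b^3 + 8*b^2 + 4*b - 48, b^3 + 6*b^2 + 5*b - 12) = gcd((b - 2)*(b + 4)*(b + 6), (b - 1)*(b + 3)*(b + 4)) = b + 4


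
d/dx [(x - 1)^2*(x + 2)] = 3*x^2 - 3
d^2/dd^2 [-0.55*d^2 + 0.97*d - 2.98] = -1.10000000000000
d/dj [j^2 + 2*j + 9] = 2*j + 2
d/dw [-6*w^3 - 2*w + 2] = -18*w^2 - 2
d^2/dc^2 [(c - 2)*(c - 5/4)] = 2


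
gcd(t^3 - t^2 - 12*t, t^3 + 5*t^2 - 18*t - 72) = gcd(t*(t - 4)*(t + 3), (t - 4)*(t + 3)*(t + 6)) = t^2 - t - 12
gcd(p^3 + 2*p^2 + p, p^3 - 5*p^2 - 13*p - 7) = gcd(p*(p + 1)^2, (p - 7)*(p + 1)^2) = p^2 + 2*p + 1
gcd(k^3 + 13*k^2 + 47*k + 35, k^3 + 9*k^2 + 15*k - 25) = k + 5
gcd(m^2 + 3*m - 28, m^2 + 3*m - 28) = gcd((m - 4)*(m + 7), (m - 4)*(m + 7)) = m^2 + 3*m - 28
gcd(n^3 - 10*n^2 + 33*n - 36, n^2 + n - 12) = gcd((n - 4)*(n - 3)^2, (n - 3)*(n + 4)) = n - 3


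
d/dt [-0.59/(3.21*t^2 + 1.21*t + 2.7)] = (3.7878*t + 0.7139)/(3.21*t^2 + 1.21*t + 2.7)^2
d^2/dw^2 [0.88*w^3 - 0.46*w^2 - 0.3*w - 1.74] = 5.28*w - 0.92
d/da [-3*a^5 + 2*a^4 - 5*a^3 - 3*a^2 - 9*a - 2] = -15*a^4 + 8*a^3 - 15*a^2 - 6*a - 9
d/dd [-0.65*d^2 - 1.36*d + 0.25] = -1.3*d - 1.36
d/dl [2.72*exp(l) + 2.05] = 2.72*exp(l)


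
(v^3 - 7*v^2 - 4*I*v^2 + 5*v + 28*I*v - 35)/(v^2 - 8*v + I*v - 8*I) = (v^2 - v*(7 + 5*I) + 35*I)/(v - 8)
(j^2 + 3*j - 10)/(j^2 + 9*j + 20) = (j - 2)/(j + 4)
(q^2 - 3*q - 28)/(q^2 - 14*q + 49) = (q + 4)/(q - 7)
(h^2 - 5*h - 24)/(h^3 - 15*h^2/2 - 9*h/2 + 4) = 2*(h + 3)/(2*h^2 + h - 1)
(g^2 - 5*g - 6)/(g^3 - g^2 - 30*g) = (g + 1)/(g*(g + 5))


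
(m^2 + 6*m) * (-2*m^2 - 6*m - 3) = -2*m^4 - 18*m^3 - 39*m^2 - 18*m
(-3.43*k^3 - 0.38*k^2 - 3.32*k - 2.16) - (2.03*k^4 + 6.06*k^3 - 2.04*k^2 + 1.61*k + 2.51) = -2.03*k^4 - 9.49*k^3 + 1.66*k^2 - 4.93*k - 4.67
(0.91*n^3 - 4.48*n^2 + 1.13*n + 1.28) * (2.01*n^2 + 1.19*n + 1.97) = 1.8291*n^5 - 7.9219*n^4 - 1.2672*n^3 - 4.9081*n^2 + 3.7493*n + 2.5216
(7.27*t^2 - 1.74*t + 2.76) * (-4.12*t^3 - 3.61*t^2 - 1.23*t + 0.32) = -29.9524*t^5 - 19.0759*t^4 - 14.0319*t^3 - 5.497*t^2 - 3.9516*t + 0.8832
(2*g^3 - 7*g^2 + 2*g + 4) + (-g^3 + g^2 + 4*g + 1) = g^3 - 6*g^2 + 6*g + 5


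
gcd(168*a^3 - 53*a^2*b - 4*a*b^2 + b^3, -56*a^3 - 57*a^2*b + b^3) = 56*a^2 + a*b - b^2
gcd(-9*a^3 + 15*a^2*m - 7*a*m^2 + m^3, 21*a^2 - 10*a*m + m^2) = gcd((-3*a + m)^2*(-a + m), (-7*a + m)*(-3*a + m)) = 3*a - m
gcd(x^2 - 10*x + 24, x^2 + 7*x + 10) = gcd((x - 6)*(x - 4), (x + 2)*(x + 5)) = 1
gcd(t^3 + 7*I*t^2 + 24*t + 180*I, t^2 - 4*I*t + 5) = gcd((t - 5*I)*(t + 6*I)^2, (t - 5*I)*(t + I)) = t - 5*I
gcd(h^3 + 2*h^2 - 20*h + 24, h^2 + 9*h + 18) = h + 6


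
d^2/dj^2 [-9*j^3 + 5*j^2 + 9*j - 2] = 10 - 54*j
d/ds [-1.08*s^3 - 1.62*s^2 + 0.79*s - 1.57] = -3.24*s^2 - 3.24*s + 0.79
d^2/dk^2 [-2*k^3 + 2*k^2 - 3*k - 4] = 4 - 12*k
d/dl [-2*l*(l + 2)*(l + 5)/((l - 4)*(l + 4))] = 2*(-l^4 + 58*l^2 + 224*l + 160)/(l^4 - 32*l^2 + 256)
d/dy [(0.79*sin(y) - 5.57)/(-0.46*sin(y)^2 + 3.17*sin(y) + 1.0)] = (0.3634*sin(y)^2 - 5.1244*sin(y) + 18.4469)*cos(y)/(0.2116*sin(y)^4 - 2.9164*sin(y)^3 + 9.1289*sin(y)^2 + 6.34*sin(y) + 1.0)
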